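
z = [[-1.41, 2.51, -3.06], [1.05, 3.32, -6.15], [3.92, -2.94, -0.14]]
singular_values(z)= [8.16, 4.98, 0.38]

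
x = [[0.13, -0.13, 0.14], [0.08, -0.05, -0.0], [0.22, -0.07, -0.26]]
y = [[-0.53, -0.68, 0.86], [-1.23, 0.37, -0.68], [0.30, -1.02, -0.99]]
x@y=[[0.13, -0.28, 0.06], [0.02, -0.07, 0.10], [-0.11, 0.09, 0.49]]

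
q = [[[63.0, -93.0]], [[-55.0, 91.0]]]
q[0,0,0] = 63.0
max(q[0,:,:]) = 63.0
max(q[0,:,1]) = -93.0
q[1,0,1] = 91.0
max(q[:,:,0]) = 63.0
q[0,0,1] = -93.0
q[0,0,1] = -93.0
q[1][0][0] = -55.0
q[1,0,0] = -55.0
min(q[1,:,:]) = -55.0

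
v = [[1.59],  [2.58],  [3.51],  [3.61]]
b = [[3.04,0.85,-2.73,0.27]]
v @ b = [[4.83,  1.35,  -4.34,  0.43], [7.84,  2.19,  -7.04,  0.7], [10.67,  2.98,  -9.58,  0.95], [10.97,  3.07,  -9.86,  0.97]]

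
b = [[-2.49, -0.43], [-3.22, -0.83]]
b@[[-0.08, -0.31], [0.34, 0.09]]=[[0.05, 0.73], [-0.02, 0.92]]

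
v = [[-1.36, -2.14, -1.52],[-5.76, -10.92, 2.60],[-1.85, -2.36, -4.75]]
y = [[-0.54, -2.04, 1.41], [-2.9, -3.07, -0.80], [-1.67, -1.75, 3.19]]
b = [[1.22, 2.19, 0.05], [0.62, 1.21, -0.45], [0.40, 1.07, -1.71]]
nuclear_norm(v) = 18.52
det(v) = 0.00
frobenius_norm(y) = 6.40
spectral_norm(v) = 13.00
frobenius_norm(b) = 3.54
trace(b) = 0.72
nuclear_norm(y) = 9.55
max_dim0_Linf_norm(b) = 2.19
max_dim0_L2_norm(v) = 11.38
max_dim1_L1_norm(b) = 3.46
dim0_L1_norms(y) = [5.11, 6.86, 5.4]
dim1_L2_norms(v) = [2.96, 12.62, 5.62]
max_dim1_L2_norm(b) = 2.51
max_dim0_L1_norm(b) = 4.47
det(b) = -0.00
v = y @ b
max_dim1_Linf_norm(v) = 10.92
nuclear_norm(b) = 4.73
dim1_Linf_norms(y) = [2.04, 3.07, 3.19]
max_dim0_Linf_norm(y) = 3.19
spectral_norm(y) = 5.49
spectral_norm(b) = 3.20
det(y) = -15.63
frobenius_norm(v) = 14.12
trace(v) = -17.03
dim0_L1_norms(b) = [2.24, 4.47, 2.21]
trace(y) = -0.42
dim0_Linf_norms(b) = [1.22, 2.19, 1.71]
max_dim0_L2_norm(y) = 4.08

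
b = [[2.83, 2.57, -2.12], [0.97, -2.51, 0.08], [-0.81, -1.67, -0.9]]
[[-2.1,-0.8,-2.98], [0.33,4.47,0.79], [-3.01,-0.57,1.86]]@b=[[-4.31, 1.59, 7.07], [4.63, -11.69, -1.05], [-10.58, -9.41, 4.66]]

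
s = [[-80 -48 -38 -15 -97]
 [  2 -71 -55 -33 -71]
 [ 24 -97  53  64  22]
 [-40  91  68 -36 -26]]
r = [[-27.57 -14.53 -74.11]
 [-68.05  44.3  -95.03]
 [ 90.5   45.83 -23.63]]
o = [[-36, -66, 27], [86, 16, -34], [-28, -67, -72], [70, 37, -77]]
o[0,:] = [-36, -66, 27]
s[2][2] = 53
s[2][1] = -97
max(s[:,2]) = 68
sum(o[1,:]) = 68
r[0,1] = -14.53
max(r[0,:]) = -14.53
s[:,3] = [-15, -33, 64, -36]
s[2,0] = 24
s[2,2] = 53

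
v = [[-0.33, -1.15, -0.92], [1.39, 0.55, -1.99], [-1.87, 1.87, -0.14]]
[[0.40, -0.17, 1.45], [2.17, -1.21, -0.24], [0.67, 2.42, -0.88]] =v @ [[0.08,-0.93,-0.36], [0.37,0.37,-0.86], [-0.93,0.06,-0.37]]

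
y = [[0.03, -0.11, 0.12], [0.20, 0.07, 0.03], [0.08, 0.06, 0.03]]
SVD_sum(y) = [[0.01, 0.00, 0.0],[0.2, 0.08, 0.04],[0.09, 0.04, 0.02]] + [[0.02, -0.12, 0.12],[-0.00, 0.0, -0.0],[-0.0, 0.01, -0.01]] + [[-0.00, 0.00, 0.0], [0.00, -0.01, -0.01], [-0.01, 0.02, 0.02]]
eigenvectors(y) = [[(-0.24+0.46j), -0.24-0.46j, -0.01+0.00j], [(0.76+0j), (0.76-0j), 0.74+0.00j], [(0.3-0.27j), 0.30+0.27j, 0.67+0.00j]]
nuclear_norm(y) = 0.43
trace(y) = 0.13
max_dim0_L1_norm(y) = 0.31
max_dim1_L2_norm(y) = 0.21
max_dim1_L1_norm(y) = 0.3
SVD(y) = [[-0.05,1.00,0.05], [-0.90,-0.02,-0.43], [-0.42,-0.07,0.9]] @ diag([0.23623373382720717, 0.16551005919024864, 0.030000721806260622]) @ [[-0.92, -0.35, -0.19], [0.12, -0.70, 0.71], [-0.38, 0.62, 0.68]]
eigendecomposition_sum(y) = [[(0.02+0.05j), -0.06+0.01j, 0.06-0.01j], [0.06-0.06j, 0.05+0.07j, -0.05-0.07j], [0.00-0.04j, (0.04+0.01j), -0.05-0.01j]] + [[(0.02-0.05j), -0.06-0.01j, (0.06+0.01j)], [0.06+0.06j, 0.05-0.07j, -0.05+0.07j], [0.00+0.04j, 0.04-0.01j, (-0.05+0.01j)]] + [[-0.00+0.00j, -0j, (-0+0j)], [0.08-0.00j, -0.03+0.00j, 0.14-0.00j], [0.07-0.00j, (-0.03+0j), (0.12-0j)]]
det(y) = 0.00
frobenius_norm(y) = 0.29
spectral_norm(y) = 0.24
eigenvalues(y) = [(0.02+0.11j), (0.02-0.11j), (0.09+0j)]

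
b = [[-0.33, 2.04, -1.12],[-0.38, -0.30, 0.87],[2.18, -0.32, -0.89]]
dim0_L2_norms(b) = [2.24, 2.09, 1.67]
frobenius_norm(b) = 3.49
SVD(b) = [[0.29,  0.92,  0.27],[-0.35,  -0.16,  0.92],[0.89,  -0.36,  0.27]] @ diag([2.4715464411562023, 2.435002774574047, 0.35400519349975823]) @ [[0.8, 0.17, -0.58], [-0.43, 0.84, -0.35], [0.42, 0.52, 0.74]]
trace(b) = -1.52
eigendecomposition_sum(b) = [[(-0.21+0.88j), 0.91-0.19j, (-0.59-0.49j)], [(-0.24-0.4j), -0.27+0.40j, (0.4-0.03j)], [(1.03+0.15j), (-0.31-1.02j), -0.49+0.73j]] + [[-0.21-0.88j, 0.91+0.19j, -0.59+0.49j], [-0.24+0.40j, -0.27-0.40j, (0.4+0.03j)], [1.03-0.15j, (-0.31+1.02j), (-0.49-0.73j)]] + [[0.09-0.00j, (0.22-0j), (0.07+0j)], [(0.1-0j), (0.24-0j), (0.08+0j)], [0.12-0.00j, (0.3-0j), (0.09+0j)]]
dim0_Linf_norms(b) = [2.18, 2.04, 1.12]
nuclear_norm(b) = 5.26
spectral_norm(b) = 2.47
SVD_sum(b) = [[0.58, 0.12, -0.42], [-0.68, -0.14, 0.49], [1.76, 0.37, -1.27]] + [[-0.95, 1.87, -0.77],[0.17, -0.33, 0.14],[0.38, -0.74, 0.31]] + [[0.04, 0.05, 0.07], [0.14, 0.17, 0.24], [0.04, 0.05, 0.07]]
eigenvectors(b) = [[(0.06-0.62j),0.06+0.62j,0.49+0.00j], [(0.2+0.25j),0.20-0.25j,0.55+0.00j], [-0.71+0.00j,(-0.71-0j),(0.68+0j)]]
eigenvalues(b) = [(-0.97+2.01j), (-0.97-2.01j), (0.43+0j)]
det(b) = 2.13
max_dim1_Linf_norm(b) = 2.18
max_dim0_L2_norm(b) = 2.24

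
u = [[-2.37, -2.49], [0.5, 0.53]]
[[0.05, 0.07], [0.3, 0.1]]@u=[[-0.08, -0.09], [-0.66, -0.69]]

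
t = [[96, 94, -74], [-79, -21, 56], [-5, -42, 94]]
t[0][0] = 96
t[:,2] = [-74, 56, 94]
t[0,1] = 94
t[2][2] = 94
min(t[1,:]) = -79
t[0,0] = 96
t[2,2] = 94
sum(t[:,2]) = 76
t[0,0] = 96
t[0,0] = 96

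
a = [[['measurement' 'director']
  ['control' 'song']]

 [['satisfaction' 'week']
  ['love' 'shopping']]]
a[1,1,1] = 'shopping'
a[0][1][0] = 'control'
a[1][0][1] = 'week'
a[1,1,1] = 'shopping'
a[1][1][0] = 'love'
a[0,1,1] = 'song'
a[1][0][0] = 'satisfaction'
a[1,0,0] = 'satisfaction'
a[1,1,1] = 'shopping'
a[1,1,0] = 'love'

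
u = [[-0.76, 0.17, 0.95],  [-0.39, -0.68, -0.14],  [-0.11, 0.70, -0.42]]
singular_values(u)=[1.25, 0.99, 0.52]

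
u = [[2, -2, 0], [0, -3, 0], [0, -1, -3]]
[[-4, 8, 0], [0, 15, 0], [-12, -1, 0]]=u@[[-2, -1, 0], [0, -5, 0], [4, 2, 0]]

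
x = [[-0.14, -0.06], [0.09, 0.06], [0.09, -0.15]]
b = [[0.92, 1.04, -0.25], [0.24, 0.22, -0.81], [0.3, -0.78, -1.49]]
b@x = [[-0.06, 0.04], [-0.09, 0.12], [-0.25, 0.16]]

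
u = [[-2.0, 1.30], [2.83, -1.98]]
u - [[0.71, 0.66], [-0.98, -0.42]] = [[-2.71, 0.64], [3.81, -1.56]]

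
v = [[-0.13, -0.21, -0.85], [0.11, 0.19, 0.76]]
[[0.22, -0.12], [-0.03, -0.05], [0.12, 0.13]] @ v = [[-0.04, -0.07, -0.28], [-0.00, -0.0, -0.01], [-0.00, -0.0, -0.0]]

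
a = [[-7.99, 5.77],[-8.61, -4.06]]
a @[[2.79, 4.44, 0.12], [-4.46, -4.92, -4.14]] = [[-48.03, -63.86, -24.85], [-5.91, -18.25, 15.78]]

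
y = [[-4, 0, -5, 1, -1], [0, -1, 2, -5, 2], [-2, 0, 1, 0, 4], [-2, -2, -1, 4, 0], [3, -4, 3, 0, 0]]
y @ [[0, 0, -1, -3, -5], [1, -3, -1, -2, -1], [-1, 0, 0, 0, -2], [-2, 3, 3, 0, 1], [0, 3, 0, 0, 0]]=[[3, 0, 7, 12, 31], [7, -6, -14, 2, -8], [-1, 12, 2, 6, 8], [-9, 18, 16, 10, 18], [-7, 12, 1, -1, -17]]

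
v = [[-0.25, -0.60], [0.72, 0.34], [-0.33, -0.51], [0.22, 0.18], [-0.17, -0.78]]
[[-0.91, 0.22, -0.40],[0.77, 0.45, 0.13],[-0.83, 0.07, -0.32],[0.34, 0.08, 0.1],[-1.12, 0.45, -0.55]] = v @[[0.44,1.0,-0.18], [1.34,-0.79,0.75]]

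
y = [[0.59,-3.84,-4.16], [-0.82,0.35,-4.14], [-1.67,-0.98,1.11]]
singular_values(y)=[6.52, 3.01, 1.93]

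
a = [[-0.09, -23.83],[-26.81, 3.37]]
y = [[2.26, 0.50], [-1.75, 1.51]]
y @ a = [[-13.61,-52.17], [-40.33,46.79]]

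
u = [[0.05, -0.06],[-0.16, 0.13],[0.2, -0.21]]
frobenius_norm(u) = 0.36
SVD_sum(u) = [[0.06, -0.05],[-0.15, 0.14],[0.21, -0.2]] + [[-0.01, -0.01],[-0.01, -0.01],[-0.01, -0.01]]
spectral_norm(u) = 0.36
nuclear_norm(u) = 0.39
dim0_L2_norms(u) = [0.26, 0.25]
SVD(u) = [[-0.21,  -0.35], [0.56,  -0.81], [-0.80,  -0.48]] @ diag([0.3635564153785645, 0.02295066092923419]) @ [[-0.72, 0.70], [0.70, 0.72]]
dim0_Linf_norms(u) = [0.2, 0.21]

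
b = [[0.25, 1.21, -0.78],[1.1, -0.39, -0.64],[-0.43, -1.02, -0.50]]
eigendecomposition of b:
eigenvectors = [[-0.73, -0.45, -0.15], [-0.54, -0.15, 0.66], [0.42, -0.88, 0.73]]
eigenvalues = [1.59, -0.89, -1.34]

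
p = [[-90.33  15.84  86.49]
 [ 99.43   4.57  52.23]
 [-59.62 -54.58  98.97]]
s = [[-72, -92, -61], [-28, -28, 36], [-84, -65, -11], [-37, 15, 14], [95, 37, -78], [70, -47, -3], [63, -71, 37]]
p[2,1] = -54.58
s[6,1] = -71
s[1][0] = -28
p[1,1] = 4.57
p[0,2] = 86.49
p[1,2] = 52.23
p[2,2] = 98.97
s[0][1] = -92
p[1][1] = 4.57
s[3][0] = -37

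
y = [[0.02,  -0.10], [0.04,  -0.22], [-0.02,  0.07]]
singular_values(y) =[0.26, 0.01]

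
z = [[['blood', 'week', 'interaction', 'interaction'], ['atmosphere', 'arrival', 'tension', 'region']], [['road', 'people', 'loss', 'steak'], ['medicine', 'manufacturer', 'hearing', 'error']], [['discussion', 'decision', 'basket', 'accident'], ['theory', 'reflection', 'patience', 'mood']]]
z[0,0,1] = 'week'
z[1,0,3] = 'steak'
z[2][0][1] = 'decision'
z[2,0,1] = 'decision'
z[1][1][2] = 'hearing'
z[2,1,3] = 'mood'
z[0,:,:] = [['blood', 'week', 'interaction', 'interaction'], ['atmosphere', 'arrival', 'tension', 'region']]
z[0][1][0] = 'atmosphere'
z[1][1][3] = 'error'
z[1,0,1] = 'people'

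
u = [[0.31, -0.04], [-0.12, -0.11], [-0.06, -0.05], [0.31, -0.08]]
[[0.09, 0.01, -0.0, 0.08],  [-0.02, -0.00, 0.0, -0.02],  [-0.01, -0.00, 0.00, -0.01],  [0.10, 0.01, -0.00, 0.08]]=u @ [[0.28,0.04,-0.01,0.23], [-0.13,-0.02,0.0,-0.11]]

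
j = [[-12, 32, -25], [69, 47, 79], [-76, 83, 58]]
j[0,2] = -25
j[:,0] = [-12, 69, -76]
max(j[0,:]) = 32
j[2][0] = -76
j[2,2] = 58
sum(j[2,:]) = 65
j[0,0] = -12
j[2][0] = -76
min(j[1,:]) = 47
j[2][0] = -76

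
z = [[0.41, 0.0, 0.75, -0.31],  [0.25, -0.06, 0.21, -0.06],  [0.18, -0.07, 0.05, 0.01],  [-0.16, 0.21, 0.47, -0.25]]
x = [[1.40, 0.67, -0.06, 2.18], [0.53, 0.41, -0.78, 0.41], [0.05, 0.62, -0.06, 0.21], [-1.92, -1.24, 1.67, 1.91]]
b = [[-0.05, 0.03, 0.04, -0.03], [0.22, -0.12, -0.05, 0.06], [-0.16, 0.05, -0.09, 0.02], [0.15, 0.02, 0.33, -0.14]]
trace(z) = 0.15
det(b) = -0.00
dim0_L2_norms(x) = [2.44, 1.59, 1.85, 2.93]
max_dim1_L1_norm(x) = 6.74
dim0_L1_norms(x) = [3.9, 2.94, 2.57, 4.71]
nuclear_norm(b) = 0.72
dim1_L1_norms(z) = [1.47, 0.58, 0.31, 1.09]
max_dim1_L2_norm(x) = 3.41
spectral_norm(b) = 0.42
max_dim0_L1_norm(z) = 1.48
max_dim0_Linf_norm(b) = 0.33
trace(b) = -0.40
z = x @ b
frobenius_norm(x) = 4.53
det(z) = -0.00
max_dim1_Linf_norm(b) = 0.33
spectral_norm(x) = 3.48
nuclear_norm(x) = 7.30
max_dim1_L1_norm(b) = 0.64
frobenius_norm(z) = 1.15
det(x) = 2.49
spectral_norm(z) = 1.05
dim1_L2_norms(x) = [2.68, 1.11, 0.66, 3.41]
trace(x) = 3.66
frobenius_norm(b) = 0.51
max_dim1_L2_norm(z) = 0.91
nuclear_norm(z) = 1.54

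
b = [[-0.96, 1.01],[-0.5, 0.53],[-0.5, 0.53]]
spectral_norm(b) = 1.73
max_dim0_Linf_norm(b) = 1.01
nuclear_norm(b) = 1.74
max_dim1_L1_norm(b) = 1.97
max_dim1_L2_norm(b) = 1.39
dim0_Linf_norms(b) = [0.96, 1.01]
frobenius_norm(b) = 1.73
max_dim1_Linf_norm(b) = 1.01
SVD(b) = [[-0.80,0.59], [-0.42,-0.57], [-0.42,-0.57]] @ diag([1.7330581018882698, 0.0031008836525228617]) @ [[0.69, -0.73], [-0.73, -0.69]]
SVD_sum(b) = [[-0.96, 1.01], [-0.5, 0.53], [-0.5, 0.53]] + [[-0.0, -0.00], [0.00, 0.0], [0.00, 0.0]]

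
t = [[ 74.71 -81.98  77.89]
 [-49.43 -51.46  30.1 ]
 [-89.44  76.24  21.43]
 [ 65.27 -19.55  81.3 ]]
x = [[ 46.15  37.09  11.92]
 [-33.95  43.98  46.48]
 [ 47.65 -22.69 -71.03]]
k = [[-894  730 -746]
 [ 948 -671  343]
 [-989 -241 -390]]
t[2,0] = -89.44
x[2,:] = [47.65, -22.69, -71.03]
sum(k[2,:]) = -1620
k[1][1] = -671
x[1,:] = [-33.95, 43.98, 46.48]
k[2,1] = -241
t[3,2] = 81.3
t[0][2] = 77.89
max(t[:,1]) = 76.24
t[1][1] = -51.46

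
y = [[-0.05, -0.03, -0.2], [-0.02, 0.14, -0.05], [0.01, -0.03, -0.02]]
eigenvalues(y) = [(0.15+0j), (-0.04+0.03j), (-0.04-0.03j)]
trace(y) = 0.07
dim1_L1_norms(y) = [0.28, 0.21, 0.06]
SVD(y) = [[0.96, -0.25, -0.13], [0.27, 0.94, 0.19], [0.07, -0.21, 0.97]] @ diag([0.21368411283057367, 0.1465410792569229, 0.012837913149219947]) @ [[-0.25, 0.03, -0.97], [-0.06, 1.0, 0.05], [0.97, 0.07, -0.24]]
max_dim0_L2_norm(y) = 0.21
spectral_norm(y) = 0.21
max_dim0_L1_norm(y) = 0.27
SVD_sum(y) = [[-0.05, 0.01, -0.20], [-0.01, 0.0, -0.06], [-0.00, 0.0, -0.02]] + [[0.0, -0.04, -0.0], [-0.01, 0.14, 0.01], [0.0, -0.03, -0.0]] + [[-0.00, -0.00, 0.00], [0.0, 0.0, -0.0], [0.01, 0.0, -0.0]]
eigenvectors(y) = [[-0.03+0.00j, (-0.98+0j), -0.98-0.00j], [-0.98+0.00j, -0.10+0.03j, (-0.1-0.03j)], [(0.17+0j), (0.07+0.16j), (0.07-0.16j)]]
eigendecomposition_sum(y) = [[-0.00-0.00j, 0j, -0.00+0.00j], [-0.02-0.00j, 0.14+0.00j, -0.02+0.00j], [0.00+0.00j, (-0.03+0j), -0j]] + [[(-0.02+0.01j), (-0.02-0.02j), (-0.1-0.11j)], [(-0+0j), (-0-0j), (-0.01-0.01j)], [0j, (-0+0j), (-0.01+0.02j)]] + [[-0.02-0.01j, -0.02+0.02j, (-0.1+0.11j)], [-0.00-0.00j, -0.00+0.00j, (-0.01+0.01j)], [-0j, -0.00-0.00j, (-0.01-0.02j)]]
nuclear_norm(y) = 0.37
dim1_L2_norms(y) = [0.21, 0.15, 0.04]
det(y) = 0.00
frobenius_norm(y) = 0.26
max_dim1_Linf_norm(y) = 0.2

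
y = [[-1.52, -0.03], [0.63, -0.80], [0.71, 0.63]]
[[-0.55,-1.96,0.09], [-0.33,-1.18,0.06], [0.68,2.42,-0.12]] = y@[[0.35, 1.24, -0.06], [0.69, 2.45, -0.12]]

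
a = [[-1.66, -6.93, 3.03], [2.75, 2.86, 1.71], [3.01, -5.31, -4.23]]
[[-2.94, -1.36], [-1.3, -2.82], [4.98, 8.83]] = a @ [[0.19, 0.27], [-0.05, -0.45], [-0.98, -1.33]]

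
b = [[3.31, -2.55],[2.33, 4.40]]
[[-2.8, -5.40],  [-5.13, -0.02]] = b @ [[-1.24, -1.16], [-0.51, 0.61]]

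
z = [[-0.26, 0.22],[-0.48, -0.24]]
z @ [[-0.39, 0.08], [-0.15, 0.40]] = [[0.07, 0.07], [0.22, -0.13]]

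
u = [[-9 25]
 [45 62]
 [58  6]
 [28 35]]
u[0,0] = -9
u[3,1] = 35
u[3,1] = 35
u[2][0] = 58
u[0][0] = -9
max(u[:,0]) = 58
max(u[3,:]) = 35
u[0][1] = 25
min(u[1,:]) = 45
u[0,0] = -9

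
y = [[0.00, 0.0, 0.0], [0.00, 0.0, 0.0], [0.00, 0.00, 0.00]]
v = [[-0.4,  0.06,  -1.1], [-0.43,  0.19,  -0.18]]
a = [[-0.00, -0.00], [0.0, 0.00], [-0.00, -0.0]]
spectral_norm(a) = 0.00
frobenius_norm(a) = 0.00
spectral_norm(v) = 1.22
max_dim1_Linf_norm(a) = 0.0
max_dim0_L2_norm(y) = 0.0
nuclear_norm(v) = 1.59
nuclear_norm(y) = 0.00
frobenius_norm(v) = 1.28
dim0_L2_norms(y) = [0.0, 0.0, 0.0]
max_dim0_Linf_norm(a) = 0.0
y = a @ v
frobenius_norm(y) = 0.00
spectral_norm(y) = 0.00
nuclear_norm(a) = 0.00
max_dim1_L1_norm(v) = 1.56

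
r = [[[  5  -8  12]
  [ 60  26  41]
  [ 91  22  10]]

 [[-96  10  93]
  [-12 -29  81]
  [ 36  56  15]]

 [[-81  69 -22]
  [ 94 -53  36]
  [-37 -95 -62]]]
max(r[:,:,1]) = 69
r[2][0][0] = -81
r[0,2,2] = 10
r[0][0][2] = 12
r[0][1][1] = 26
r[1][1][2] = 81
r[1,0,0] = -96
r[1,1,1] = -29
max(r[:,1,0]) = 94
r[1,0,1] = 10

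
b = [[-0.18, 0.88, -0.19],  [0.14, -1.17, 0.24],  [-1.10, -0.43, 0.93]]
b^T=[[-0.18, 0.14, -1.10], [0.88, -1.17, -0.43], [-0.19, 0.24, 0.93]]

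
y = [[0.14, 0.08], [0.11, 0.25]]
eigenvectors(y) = [[-0.83,-0.44], [0.56,-0.90]]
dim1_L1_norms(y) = [0.22, 0.36]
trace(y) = 0.39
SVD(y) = [[-0.47,-0.88], [-0.88,0.47]] @ diag([0.30534856415658024, 0.0858035801555787]) @ [[-0.53,-0.85], [-0.85,0.53]]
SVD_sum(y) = [[0.08, 0.12],  [0.14, 0.23]] + [[0.06,-0.04],[-0.03,0.02]]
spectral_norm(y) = 0.31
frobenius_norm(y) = 0.32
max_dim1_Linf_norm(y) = 0.25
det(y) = 0.03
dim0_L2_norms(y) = [0.18, 0.26]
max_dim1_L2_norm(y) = 0.27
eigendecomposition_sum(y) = [[0.06, -0.03], [-0.04, 0.02]] + [[0.08, 0.11], [0.15, 0.23]]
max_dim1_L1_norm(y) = 0.36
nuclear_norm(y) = 0.39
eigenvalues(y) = [0.09, 0.3]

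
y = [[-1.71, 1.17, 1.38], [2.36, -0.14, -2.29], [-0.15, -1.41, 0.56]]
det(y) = -0.110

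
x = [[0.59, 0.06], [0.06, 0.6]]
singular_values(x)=[0.66, 0.53]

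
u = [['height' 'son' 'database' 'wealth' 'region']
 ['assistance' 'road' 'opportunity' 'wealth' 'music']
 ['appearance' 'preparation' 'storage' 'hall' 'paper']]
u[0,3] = 'wealth'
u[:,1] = ['son', 'road', 'preparation']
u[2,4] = 'paper'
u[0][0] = 'height'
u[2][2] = 'storage'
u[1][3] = 'wealth'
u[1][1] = 'road'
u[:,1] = ['son', 'road', 'preparation']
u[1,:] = ['assistance', 'road', 'opportunity', 'wealth', 'music']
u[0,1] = 'son'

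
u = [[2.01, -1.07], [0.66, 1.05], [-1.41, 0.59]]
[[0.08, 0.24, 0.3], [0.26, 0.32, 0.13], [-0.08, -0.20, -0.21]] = u@[[0.13, 0.21, 0.16], [0.17, 0.17, 0.02]]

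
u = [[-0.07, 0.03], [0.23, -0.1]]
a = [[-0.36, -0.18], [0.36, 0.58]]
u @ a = [[0.04, 0.03],[-0.12, -0.10]]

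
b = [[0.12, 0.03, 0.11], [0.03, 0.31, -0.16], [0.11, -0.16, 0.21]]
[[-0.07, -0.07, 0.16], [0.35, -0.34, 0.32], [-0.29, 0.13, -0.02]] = b@[[-0.29, -0.84, 2.16],  [0.88, -0.77, 0.32],  [-0.56, 0.47, -0.98]]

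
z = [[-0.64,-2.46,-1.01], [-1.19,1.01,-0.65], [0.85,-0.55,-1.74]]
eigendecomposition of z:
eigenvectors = [[(0.59+0j), (-0.76+0j), (-0.76-0j)], [(-0.77+0j), (-0.34+0.03j), -0.34-0.03j], [(0.24+0j), -0.01+0.55j, -0.01-0.55j]]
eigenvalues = [(2.13+0j), (-1.75+0.83j), (-1.75-0.83j)]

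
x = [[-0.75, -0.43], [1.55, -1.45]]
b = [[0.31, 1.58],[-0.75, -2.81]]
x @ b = [[0.09,0.02], [1.57,6.52]]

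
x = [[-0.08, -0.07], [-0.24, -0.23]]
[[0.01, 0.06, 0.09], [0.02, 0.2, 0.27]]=x@[[-0.02,-0.06,-0.61], [-0.08,-0.80,-0.52]]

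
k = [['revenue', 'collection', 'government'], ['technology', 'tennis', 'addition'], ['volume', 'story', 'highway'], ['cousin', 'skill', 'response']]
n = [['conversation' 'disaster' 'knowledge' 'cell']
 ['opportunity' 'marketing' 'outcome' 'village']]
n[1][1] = 'marketing'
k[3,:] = ['cousin', 'skill', 'response']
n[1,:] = ['opportunity', 'marketing', 'outcome', 'village']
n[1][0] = 'opportunity'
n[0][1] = 'disaster'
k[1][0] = 'technology'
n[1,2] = 'outcome'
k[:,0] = ['revenue', 'technology', 'volume', 'cousin']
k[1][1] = 'tennis'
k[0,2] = 'government'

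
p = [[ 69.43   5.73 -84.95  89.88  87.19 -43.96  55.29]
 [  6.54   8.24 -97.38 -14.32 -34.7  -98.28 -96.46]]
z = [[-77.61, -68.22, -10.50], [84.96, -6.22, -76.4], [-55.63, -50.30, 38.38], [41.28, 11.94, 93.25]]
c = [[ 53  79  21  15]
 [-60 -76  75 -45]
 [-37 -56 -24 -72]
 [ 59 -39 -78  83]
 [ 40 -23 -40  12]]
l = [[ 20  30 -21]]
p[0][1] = 5.73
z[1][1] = -6.22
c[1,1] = -76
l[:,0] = [20]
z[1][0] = 84.96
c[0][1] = 79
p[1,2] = -97.38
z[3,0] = 41.28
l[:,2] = [-21]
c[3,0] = 59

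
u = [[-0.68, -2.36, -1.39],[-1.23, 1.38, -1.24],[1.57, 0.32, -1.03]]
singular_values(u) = [2.85, 2.21, 1.88]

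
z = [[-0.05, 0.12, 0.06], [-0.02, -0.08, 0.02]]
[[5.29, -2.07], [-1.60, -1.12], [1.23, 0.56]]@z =[[-0.22,0.8,0.28], [0.10,-0.1,-0.12], [-0.07,0.1,0.08]]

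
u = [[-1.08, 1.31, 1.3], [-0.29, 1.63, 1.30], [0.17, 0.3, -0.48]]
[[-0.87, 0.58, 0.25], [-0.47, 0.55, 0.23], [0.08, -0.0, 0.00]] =u@[[0.56, -0.14, -0.06], [-0.14, 0.23, 0.10], [-0.06, 0.1, 0.04]]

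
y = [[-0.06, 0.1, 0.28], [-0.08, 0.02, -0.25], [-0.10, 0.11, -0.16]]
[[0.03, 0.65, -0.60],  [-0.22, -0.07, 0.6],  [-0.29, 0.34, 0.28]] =y@[[0.26, -0.93, -2.27], [-1.43, 3.53, -2.18], [0.67, 0.86, -1.86]]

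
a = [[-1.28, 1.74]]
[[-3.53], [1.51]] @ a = [[4.52, -6.14], [-1.93, 2.63]]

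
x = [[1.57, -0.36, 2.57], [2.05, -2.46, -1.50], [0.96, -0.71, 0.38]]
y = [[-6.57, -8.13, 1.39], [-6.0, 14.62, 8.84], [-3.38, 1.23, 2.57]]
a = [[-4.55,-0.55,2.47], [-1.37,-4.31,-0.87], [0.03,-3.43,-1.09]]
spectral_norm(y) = 18.87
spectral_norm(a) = 5.99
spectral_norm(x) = 3.68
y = x @ a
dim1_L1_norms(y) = [16.09, 29.46, 7.18]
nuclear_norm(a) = 11.19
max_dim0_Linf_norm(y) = 14.62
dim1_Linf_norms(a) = [4.55, 4.31, 3.43]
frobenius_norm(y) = 21.42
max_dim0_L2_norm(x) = 3.0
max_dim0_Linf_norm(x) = 2.57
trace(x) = -0.51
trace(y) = 10.62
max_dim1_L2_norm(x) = 3.54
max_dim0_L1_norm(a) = 8.29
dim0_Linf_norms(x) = [2.05, 2.46, 2.57]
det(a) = 4.96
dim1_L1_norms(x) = [4.5, 6.01, 2.05]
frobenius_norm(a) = 7.83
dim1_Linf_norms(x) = [2.57, 2.46, 0.96]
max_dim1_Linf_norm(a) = 4.55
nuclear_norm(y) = 29.00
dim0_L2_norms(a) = [4.75, 5.54, 2.84]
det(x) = -0.01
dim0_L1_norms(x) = [4.58, 3.53, 4.45]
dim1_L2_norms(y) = [10.54, 18.11, 4.42]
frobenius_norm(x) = 4.82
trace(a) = -9.95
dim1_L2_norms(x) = [3.03, 3.54, 1.25]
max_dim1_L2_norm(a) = 5.21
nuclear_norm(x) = 6.80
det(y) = 0.56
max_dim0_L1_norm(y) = 23.98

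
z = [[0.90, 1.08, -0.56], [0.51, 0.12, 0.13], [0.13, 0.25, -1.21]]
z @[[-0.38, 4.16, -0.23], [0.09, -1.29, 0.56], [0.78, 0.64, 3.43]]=[[-0.68, 1.99, -1.52], [-0.08, 2.05, 0.40], [-0.97, -0.56, -4.04]]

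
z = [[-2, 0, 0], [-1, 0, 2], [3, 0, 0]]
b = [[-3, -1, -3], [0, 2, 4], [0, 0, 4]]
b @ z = [[-2, 0, -2], [10, 0, 4], [12, 0, 0]]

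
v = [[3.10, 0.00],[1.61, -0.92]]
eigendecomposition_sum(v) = [[-0.00, -0.0], [0.37, -0.92]] + [[3.1,0.00], [1.24,0.0]]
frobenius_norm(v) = 3.61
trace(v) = 2.18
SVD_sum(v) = [[3.05, -0.39], [1.7, -0.22]] + [[0.05, 0.39],[-0.09, -0.7]]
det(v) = -2.85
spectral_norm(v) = 3.52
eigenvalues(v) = [-0.92, 3.1]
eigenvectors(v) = [[0.0, 0.93], [1.0, 0.37]]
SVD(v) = [[-0.87, -0.49], [-0.49, 0.87]] @ diag([3.5202447420840315, 0.8101709423508942]) @ [[-0.99, 0.13],[-0.13, -0.99]]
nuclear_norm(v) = 4.33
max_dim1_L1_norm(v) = 3.1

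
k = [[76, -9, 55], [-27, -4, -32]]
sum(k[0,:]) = 122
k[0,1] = -9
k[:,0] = [76, -27]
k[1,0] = -27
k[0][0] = 76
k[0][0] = 76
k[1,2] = -32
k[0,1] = -9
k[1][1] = -4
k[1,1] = -4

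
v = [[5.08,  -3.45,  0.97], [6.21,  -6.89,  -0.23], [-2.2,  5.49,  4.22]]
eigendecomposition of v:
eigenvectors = [[0.36, 0.69, 0.56],  [0.82, 0.50, 0.29],  [-0.45, -0.52, 0.78]]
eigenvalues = [-4.06, 1.81, 4.66]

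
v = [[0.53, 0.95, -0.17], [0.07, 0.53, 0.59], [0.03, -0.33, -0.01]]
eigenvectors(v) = [[(-0.98+0j), (-0.82+0j), (-0.82-0j)], [(-0.2+0j), (0.33-0.26j), (0.33+0.26j)], [(0.05+0j), (0.06+0.38j), (0.06-0.38j)]]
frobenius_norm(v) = 1.40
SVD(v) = [[-0.85, 0.49, 0.19],  [-0.46, -0.87, 0.15],  [0.24, 0.04, 0.97]] @ diag([1.2383976208806502, 0.6300932552043184, 0.15954254085719743]) @ [[-0.39, -0.92, -0.11], [0.31, -0.02, -0.95], [0.87, -0.4, 0.3]]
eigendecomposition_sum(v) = [[(0.53+0j), (1.18+0j), 0.82+0.00j], [0.11+0.00j, (0.24+0j), 0.17+0.00j], [(-0.03+0j), (-0.06-0j), (-0.04+0j)]] + [[-0.00+0.06j, (-0.11-0.31j), -0.49-0.04j], [(-0.02-0.03j), 0.15+0.09j, 0.21-0.14j], [(0.03-0j), -0.14+0.07j, (0.02+0.23j)]] + [[(-0-0.06j), (-0.11+0.31j), (-0.49+0.04j)], [(-0.02+0.03j), 0.15-0.09j, (0.21+0.14j)], [(0.03+0j), (-0.14-0.07j), 0.02-0.23j]]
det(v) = 0.12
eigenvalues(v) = [(0.73+0j), (0.16+0.38j), (0.16-0.38j)]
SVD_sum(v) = [[0.41, 0.97, 0.11], [0.22, 0.53, 0.06], [-0.11, -0.27, -0.03]] + [[0.10, -0.01, -0.29], [-0.17, 0.01, 0.52], [0.01, -0.0, -0.02]] + [[0.03,-0.01,0.01], [0.02,-0.01,0.01], [0.13,-0.06,0.05]]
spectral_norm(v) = 1.24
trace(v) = 1.05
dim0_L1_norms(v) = [0.63, 1.81, 0.77]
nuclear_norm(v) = 2.03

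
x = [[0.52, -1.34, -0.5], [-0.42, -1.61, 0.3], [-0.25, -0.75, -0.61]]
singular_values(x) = [2.25, 0.91, 0.55]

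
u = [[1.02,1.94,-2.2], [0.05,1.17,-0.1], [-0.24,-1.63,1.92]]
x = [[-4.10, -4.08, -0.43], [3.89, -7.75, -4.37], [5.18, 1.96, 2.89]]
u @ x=[[-8.03, -23.51, -15.27],[3.83, -9.47, -5.42],[4.59, 17.37, 12.78]]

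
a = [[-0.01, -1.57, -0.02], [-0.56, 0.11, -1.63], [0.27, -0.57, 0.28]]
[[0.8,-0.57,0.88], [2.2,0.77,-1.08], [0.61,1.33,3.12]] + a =[[0.79, -2.14, 0.86], [1.64, 0.88, -2.71], [0.88, 0.76, 3.4]]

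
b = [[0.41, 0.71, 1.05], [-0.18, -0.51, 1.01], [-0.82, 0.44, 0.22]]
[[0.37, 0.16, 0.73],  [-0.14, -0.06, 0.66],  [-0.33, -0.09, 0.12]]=b @ [[0.5, 0.17, 0.04], [0.17, 0.1, 0.02], [0.04, 0.02, 0.67]]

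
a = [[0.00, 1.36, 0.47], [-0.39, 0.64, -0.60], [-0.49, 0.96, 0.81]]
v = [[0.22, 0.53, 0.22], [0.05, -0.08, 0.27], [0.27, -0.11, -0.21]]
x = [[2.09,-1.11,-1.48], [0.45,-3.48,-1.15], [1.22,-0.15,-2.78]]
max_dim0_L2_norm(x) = 3.66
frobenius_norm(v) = 0.77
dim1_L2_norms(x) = [2.79, 3.69, 3.04]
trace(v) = -0.07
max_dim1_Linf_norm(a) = 1.36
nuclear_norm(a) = 3.31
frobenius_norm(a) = 2.19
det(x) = 13.84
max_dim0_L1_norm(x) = 5.41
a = x @ v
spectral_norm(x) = 4.71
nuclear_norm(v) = 1.24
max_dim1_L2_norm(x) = 3.69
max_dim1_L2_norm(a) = 1.44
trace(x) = -4.17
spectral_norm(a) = 1.94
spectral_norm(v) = 0.62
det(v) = 0.06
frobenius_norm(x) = 5.54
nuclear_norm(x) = 8.50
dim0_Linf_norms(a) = [0.49, 1.36, 0.81]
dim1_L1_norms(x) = [4.68, 5.08, 4.15]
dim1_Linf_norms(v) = [0.53, 0.27, 0.27]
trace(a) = 1.45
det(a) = 0.80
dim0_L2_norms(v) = [0.35, 0.55, 0.41]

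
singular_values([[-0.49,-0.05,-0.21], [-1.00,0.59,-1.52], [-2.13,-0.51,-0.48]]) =[2.7, 1.3, 0.0]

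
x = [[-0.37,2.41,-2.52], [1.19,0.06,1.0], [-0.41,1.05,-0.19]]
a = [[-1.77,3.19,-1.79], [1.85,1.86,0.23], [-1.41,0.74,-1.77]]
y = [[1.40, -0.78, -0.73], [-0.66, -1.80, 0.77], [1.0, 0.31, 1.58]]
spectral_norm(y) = 2.07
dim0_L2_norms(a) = [2.92, 3.77, 2.53]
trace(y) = 1.18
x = y + a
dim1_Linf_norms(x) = [2.52, 1.19, 1.05]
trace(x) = -0.50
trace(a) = -1.68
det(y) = -6.89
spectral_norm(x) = 3.72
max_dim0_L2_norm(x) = 2.72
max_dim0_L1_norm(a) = 5.79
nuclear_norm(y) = 5.72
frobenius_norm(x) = 4.00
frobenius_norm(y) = 3.31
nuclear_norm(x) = 5.70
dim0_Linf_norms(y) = [1.4, 1.8, 1.58]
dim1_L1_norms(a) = [6.75, 3.94, 3.92]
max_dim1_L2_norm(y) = 2.07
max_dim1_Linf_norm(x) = 2.52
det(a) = 8.39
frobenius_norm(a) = 5.40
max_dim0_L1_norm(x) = 3.71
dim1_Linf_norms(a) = [3.19, 1.86, 1.77]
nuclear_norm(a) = 8.02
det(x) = -3.26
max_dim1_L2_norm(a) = 4.06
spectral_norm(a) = 4.57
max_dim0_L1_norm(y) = 3.08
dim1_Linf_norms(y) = [1.4, 1.8, 1.58]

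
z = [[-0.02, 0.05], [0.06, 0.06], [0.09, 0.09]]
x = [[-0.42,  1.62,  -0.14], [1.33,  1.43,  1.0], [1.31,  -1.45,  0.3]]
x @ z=[[0.09, 0.06], [0.15, 0.24], [-0.09, 0.01]]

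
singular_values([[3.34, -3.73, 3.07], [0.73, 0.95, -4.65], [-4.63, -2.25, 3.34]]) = [7.66, 5.71, 1.99]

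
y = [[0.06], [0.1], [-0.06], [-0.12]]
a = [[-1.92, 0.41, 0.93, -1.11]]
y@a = [[-0.12,  0.02,  0.06,  -0.07],[-0.19,  0.04,  0.09,  -0.11],[0.12,  -0.02,  -0.06,  0.07],[0.23,  -0.05,  -0.11,  0.13]]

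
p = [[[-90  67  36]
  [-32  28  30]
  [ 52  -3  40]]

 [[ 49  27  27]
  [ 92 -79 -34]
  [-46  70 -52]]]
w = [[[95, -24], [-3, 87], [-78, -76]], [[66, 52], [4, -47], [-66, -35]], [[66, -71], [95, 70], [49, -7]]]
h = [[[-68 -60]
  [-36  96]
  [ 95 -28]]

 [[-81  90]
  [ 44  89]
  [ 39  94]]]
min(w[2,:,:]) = -71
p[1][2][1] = 70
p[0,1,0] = -32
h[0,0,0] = -68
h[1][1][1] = 89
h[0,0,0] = -68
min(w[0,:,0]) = -78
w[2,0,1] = -71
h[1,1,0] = 44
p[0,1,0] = -32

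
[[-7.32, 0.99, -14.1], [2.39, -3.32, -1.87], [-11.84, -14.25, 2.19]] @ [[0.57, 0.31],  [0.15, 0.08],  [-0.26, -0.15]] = [[-0.36, -0.08], [1.35, 0.76], [-9.46, -5.14]]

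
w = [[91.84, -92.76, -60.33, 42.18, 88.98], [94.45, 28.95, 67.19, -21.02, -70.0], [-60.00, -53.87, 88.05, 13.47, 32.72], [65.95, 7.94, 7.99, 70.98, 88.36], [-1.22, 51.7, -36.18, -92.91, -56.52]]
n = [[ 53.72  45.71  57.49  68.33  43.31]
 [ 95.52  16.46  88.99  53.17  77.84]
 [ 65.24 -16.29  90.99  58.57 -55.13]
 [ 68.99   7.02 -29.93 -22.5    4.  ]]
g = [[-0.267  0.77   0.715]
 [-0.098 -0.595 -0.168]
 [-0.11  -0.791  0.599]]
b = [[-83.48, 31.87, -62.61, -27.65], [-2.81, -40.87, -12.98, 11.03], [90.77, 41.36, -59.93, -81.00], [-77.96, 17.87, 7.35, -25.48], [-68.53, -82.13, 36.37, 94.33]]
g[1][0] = -0.098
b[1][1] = -40.87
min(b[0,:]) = -83.48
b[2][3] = -81.0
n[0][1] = 45.71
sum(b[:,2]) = -91.80000000000001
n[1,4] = 77.84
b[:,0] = [-83.48, -2.81, 90.77, -77.96, -68.53]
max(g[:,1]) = 0.77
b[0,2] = -62.61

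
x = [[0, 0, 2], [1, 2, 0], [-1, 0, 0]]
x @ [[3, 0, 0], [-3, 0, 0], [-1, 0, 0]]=[[-2, 0, 0], [-3, 0, 0], [-3, 0, 0]]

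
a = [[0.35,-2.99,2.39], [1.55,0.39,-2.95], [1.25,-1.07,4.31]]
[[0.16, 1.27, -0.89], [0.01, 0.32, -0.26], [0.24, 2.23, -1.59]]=a @ [[0.07,0.75,-0.55], [-0.02,-0.12,0.08], [0.03,0.27,-0.19]]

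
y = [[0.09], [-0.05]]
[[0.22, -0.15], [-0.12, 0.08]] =y @ [[2.39,  -1.65]]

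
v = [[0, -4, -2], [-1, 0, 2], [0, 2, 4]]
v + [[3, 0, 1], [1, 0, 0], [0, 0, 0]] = [[3, -4, -1], [0, 0, 2], [0, 2, 4]]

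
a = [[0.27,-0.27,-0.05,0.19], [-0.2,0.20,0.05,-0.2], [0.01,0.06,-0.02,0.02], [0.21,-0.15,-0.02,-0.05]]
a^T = [[0.27, -0.2, 0.01, 0.21],[-0.27, 0.2, 0.06, -0.15],[-0.05, 0.05, -0.02, -0.02],[0.19, -0.2, 0.02, -0.05]]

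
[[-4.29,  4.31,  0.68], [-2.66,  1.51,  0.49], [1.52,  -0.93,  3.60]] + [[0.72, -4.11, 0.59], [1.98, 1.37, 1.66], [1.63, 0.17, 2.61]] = [[-3.57, 0.20, 1.27],[-0.68, 2.88, 2.15],[3.15, -0.76, 6.21]]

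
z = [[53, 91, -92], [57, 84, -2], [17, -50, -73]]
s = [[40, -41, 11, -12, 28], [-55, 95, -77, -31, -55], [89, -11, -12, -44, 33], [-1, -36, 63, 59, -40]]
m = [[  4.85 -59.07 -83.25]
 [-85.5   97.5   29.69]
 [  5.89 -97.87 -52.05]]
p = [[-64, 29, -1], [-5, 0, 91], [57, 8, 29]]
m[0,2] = -83.25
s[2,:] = [89, -11, -12, -44, 33]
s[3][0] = -1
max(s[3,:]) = 63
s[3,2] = 63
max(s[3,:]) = 63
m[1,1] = 97.5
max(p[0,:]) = 29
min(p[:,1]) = 0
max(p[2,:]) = 57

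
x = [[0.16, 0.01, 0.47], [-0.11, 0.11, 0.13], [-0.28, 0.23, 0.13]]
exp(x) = [[1.09, 0.07, 0.53], [-0.14, 1.13, 0.11], [-0.33, 0.25, 1.08]]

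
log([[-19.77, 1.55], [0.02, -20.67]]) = [[(2.98+3.14j),-0.08+0.00j],[(-0+0j),3.03+3.14j]]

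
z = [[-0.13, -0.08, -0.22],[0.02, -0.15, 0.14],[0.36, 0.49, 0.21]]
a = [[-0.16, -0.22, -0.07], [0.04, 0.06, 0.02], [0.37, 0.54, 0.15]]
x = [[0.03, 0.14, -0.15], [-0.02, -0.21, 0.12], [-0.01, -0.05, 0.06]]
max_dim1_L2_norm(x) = 0.24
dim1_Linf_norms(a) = [0.22, 0.06, 0.54]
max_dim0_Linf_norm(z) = 0.49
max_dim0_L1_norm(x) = 0.4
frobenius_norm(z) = 0.73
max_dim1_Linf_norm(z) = 0.49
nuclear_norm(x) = 0.38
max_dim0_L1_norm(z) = 0.72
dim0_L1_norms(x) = [0.06, 0.4, 0.33]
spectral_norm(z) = 0.68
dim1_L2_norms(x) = [0.21, 0.24, 0.08]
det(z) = -0.00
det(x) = -0.00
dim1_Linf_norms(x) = [0.15, 0.21, 0.06]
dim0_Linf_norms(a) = [0.37, 0.54, 0.15]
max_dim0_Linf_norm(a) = 0.54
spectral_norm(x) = 0.32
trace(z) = -0.07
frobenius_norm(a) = 0.73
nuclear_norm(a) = 0.74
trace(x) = -0.12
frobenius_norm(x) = 0.33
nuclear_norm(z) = 0.96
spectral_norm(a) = 0.73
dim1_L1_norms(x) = [0.32, 0.35, 0.12]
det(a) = 0.00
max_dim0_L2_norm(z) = 0.52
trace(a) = 0.05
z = a + x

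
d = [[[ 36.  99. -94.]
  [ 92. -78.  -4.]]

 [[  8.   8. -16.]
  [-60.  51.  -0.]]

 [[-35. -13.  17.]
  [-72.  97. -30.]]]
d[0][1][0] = 92.0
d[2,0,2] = 17.0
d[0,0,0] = 36.0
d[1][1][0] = -60.0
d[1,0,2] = -16.0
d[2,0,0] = -35.0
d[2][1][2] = -30.0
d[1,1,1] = 51.0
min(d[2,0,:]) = -35.0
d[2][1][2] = -30.0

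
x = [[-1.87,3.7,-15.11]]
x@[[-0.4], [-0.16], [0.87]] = [[-12.99]]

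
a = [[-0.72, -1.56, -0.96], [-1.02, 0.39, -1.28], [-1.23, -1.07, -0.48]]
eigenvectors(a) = [[0.66, 0.77, 0.60], [0.46, -0.31, -0.80], [0.59, -0.56, 0.07]]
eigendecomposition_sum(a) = [[-1.12, -0.92, -1.02], [-0.79, -0.65, -0.72], [-1.01, -0.83, -0.92]] + [[0.32, 0.19, -0.51], [-0.13, -0.08, 0.21], [-0.23, -0.14, 0.37]] + [[0.07,-0.83,0.57],[-0.1,1.12,-0.77],[0.01,-0.1,0.07]]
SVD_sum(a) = [[-1.14, -1.07, -1.01], [-0.67, -0.63, -0.59], [-0.99, -0.94, -0.88]] + [[0.17, -0.44, 0.27],[-0.4, 1.03, -0.64],[0.07, -0.19, 0.12]] + [[0.24, -0.05, -0.22], [0.05, -0.01, -0.04], [-0.31, 0.06, 0.29]]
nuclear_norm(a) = 4.66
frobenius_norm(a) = 3.10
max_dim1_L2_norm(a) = 1.97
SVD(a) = [[-0.69, 0.39, -0.61], [-0.40, -0.91, -0.12], [-0.6, 0.17, 0.78]] @ diag([2.703166160510694, 1.4099086463168093, 0.5456650233531382]) @ [[0.61,0.58,0.54], [0.31,-0.80,0.5], [-0.73,0.14,0.67]]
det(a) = -2.08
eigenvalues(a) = [-2.69, 0.61, 1.26]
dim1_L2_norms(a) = [1.97, 1.68, 1.7]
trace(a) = -0.81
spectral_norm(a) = 2.70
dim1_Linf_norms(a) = [1.56, 1.28, 1.23]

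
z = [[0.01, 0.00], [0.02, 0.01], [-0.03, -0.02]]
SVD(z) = [[-0.2, 0.89], [-0.52, 0.26], [0.83, 0.37]] @ diag([0.04321895403100694, 0.0056676284692725775]) @ [[-0.86, -0.5], [0.5, -0.86]]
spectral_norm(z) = 0.04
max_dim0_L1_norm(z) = 0.06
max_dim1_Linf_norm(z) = 0.03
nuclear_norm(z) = 0.05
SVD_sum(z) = [[0.01, 0.00], [0.02, 0.01], [-0.03, -0.02]] + [[0.00, -0.00],[0.00, -0.0],[0.0, -0.0]]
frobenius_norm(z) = 0.04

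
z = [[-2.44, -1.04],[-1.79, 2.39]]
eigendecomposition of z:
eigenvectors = [[-0.95, 0.2], [-0.33, -0.98]]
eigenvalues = [-2.8, 2.75]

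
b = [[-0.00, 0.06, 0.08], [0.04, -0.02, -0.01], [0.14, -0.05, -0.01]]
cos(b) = [[0.99, 0.0, 0.00], [0.0, 1.0, -0.00], [0.0, -0.0, 0.99]]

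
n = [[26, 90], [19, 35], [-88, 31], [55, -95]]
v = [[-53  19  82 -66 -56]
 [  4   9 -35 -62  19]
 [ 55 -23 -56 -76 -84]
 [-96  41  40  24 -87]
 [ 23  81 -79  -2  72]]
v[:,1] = [19, 9, -23, 41, 81]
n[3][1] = -95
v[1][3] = -62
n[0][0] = 26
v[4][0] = 23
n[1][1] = 35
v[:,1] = [19, 9, -23, 41, 81]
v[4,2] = -79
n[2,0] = -88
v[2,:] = [55, -23, -56, -76, -84]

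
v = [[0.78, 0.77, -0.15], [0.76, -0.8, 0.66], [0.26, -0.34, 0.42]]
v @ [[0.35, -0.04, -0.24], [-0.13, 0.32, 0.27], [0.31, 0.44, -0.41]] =[[0.13,0.15,0.08],  [0.57,0.0,-0.67],  [0.27,0.07,-0.33]]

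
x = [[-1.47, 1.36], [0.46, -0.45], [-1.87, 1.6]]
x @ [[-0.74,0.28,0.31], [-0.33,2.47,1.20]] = [[0.64, 2.95, 1.18], [-0.19, -0.98, -0.4], [0.86, 3.43, 1.34]]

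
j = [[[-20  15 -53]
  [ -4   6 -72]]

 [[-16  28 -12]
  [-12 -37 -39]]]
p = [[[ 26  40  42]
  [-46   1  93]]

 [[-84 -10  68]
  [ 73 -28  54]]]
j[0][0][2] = -53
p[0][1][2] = 93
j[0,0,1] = 15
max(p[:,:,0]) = 73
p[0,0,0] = 26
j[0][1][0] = -4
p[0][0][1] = 40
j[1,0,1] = 28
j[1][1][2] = -39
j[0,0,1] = 15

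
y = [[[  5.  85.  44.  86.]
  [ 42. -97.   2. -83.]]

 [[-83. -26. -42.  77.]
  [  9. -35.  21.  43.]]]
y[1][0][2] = -42.0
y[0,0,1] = 85.0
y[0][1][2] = 2.0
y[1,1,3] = 43.0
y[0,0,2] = 44.0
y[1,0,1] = -26.0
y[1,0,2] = -42.0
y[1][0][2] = -42.0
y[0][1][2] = 2.0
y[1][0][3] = 77.0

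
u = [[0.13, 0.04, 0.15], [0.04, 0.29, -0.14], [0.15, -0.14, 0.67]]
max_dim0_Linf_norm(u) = 0.67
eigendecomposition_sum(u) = [[0.03, -0.04, 0.15], [-0.04, 0.05, -0.19], [0.15, -0.19, 0.66]] + [[0.05, -0.02, -0.02], [-0.02, 0.01, 0.01], [-0.02, 0.01, 0.01]] + [[0.05, 0.10, 0.02], [0.1, 0.23, 0.04], [0.02, 0.04, 0.01]]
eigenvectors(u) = [[-0.21,-0.89,-0.40], [0.27,0.34,-0.9], [-0.94,0.30,-0.17]]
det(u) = 0.01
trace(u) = 1.09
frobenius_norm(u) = 0.80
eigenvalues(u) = [0.74, 0.06, 0.28]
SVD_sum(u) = [[0.03, -0.04, 0.15], [-0.04, 0.05, -0.19], [0.15, -0.19, 0.66]] + [[0.05, 0.1, 0.02], [0.1, 0.23, 0.04], [0.02, 0.04, 0.01]] + [[0.05,-0.02,-0.02],[-0.02,0.01,0.01],[-0.02,0.01,0.01]]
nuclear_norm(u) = 1.09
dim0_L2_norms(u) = [0.2, 0.32, 0.7]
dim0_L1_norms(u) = [0.32, 0.47, 0.96]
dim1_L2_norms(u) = [0.2, 0.32, 0.7]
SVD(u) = [[-0.21, -0.40, -0.89], [0.27, -0.9, 0.34], [-0.94, -0.17, 0.30]] @ diag([0.7441904389094908, 0.2817359901427178, 0.06407357094779133]) @ [[-0.21, 0.27, -0.94], [-0.40, -0.90, -0.17], [-0.89, 0.34, 0.30]]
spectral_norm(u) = 0.74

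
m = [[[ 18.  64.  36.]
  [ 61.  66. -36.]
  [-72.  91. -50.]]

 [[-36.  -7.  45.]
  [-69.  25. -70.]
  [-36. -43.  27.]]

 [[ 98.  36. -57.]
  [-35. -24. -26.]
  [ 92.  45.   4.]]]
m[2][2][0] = 92.0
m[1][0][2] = 45.0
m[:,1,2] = [-36.0, -70.0, -26.0]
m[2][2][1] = 45.0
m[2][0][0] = 98.0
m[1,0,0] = -36.0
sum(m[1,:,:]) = -164.0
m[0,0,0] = 18.0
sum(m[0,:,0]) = 7.0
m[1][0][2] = 45.0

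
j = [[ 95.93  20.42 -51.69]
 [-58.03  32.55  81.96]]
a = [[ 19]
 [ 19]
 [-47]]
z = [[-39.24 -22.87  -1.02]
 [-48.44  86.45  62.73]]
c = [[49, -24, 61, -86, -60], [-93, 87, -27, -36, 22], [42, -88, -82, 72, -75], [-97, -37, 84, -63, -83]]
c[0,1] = -24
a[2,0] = -47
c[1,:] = [-93, 87, -27, -36, 22]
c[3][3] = -63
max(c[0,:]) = 61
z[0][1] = -22.87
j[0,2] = -51.69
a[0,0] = 19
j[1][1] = 32.55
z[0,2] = -1.02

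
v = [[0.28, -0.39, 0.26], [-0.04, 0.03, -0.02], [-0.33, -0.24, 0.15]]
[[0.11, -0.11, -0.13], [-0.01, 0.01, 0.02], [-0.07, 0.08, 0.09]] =v @ [[0.29,-0.30,-0.34], [-0.3,0.31,0.35], [-0.34,0.35,0.39]]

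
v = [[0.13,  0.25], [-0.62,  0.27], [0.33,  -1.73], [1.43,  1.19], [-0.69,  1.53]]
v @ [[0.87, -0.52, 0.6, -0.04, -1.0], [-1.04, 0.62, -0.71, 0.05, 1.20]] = [[-0.15, 0.09, -0.1, 0.01, 0.17],[-0.82, 0.49, -0.56, 0.04, 0.94],[2.09, -1.24, 1.43, -0.10, -2.41],[0.01, -0.01, 0.01, 0.0, -0.0],[-2.19, 1.31, -1.50, 0.1, 2.53]]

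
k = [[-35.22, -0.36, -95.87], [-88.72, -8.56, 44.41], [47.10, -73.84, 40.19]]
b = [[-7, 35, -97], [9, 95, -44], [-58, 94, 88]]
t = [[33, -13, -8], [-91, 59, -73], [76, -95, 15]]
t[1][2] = -73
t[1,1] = 59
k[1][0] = -88.72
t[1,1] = 59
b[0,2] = -97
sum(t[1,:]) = -105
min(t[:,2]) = -73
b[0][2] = -97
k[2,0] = 47.1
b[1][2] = -44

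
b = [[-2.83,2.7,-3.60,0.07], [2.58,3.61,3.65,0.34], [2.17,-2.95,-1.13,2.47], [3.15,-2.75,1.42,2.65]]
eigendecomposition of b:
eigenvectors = [[-0.44-0.13j,(-0.44+0.13j),0.72+0.00j,0.72-0.00j], [(-0.33-0.34j),-0.33+0.34j,-0.14+0.15j,(-0.14-0.15j)], [(0.41+0.08j),(0.41-0.08j),(-0.34-0.29j),-0.34+0.29j], [(0.62+0j),0.62-0.00j,-0.48-0.03j,(-0.48+0.03j)]]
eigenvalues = [(2.84+1.01j), (2.84-1.01j), (-1.69+2.02j), (-1.69-2.02j)]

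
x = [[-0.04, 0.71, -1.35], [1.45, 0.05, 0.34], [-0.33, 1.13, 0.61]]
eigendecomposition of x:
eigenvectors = [[(0.64+0j), 0.27-0.49j, (0.27+0.49j)], [-0.64+0.00j, (-0.2-0.53j), -0.20+0.53j], [(0.42+0j), -0.60+0.00j, -0.60-0.00j]]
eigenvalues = [(-1.63+0j), (1.12+0.73j), (1.12-0.73j)]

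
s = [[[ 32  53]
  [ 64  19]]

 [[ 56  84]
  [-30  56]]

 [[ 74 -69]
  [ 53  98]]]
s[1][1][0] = -30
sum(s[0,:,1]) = 72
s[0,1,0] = 64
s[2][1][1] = 98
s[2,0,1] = -69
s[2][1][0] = 53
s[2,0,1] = -69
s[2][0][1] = -69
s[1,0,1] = 84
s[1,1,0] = -30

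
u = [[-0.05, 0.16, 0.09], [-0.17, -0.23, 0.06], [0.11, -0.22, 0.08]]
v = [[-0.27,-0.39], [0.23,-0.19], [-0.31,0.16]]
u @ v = [[0.02, 0.0], [-0.03, 0.12], [-0.11, 0.01]]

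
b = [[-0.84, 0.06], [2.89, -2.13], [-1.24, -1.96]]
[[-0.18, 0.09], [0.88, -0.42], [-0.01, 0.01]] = b@[[0.21, -0.10], [-0.13, 0.06]]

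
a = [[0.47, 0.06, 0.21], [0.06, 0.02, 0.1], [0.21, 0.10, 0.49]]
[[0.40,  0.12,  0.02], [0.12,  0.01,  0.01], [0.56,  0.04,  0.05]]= a@[[0.42, 0.27, 0.02], [0.05, -0.16, -0.69], [0.96, 0.0, 0.23]]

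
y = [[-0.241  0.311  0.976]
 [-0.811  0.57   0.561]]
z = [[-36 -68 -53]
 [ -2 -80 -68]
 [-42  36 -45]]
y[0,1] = 0.311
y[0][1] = 0.311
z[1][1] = -80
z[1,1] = -80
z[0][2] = -53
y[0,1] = 0.311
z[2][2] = -45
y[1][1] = 0.57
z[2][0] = -42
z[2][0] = -42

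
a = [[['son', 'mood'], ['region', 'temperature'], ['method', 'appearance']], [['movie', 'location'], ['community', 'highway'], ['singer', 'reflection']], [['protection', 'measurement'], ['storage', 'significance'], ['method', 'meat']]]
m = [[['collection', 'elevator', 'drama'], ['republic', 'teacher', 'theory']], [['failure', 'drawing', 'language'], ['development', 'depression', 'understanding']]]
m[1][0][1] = 'drawing'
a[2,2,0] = 'method'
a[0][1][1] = 'temperature'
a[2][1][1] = 'significance'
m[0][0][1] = 'elevator'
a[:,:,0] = [['son', 'region', 'method'], ['movie', 'community', 'singer'], ['protection', 'storage', 'method']]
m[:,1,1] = ['teacher', 'depression']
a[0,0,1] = 'mood'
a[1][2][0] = 'singer'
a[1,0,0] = 'movie'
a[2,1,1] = 'significance'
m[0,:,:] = [['collection', 'elevator', 'drama'], ['republic', 'teacher', 'theory']]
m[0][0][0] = 'collection'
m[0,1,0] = 'republic'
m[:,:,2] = [['drama', 'theory'], ['language', 'understanding']]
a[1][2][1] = 'reflection'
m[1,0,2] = 'language'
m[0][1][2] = 'theory'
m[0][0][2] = 'drama'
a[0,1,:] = ['region', 'temperature']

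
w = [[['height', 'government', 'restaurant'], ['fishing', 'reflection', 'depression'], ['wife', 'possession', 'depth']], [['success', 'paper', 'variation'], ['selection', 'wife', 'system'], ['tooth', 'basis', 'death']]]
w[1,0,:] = ['success', 'paper', 'variation']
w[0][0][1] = 'government'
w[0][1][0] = 'fishing'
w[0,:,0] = ['height', 'fishing', 'wife']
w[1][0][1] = 'paper'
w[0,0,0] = 'height'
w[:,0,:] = [['height', 'government', 'restaurant'], ['success', 'paper', 'variation']]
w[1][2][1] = 'basis'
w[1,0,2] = 'variation'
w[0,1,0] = 'fishing'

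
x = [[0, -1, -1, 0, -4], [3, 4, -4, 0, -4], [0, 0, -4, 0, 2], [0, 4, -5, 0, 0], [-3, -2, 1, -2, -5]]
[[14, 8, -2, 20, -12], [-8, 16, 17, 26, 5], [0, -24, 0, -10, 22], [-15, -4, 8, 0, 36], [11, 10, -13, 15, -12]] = x @ [[0, 0, 3, 2, -5], [-5, 4, 2, 0, 4], [-1, 4, 0, 0, -4], [4, 3, 0, 2, 0], [-2, -4, 0, -5, 3]]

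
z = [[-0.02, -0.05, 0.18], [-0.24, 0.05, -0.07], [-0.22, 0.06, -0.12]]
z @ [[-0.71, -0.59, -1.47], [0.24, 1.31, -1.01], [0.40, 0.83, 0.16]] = [[0.07, 0.10, 0.11],[0.15, 0.15, 0.29],[0.12, 0.11, 0.24]]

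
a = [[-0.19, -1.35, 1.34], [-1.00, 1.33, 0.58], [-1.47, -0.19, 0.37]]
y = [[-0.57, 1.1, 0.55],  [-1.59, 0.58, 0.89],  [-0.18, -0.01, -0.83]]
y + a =[[-0.76,  -0.25,  1.89], [-2.59,  1.91,  1.47], [-1.65,  -0.2,  -0.46]]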